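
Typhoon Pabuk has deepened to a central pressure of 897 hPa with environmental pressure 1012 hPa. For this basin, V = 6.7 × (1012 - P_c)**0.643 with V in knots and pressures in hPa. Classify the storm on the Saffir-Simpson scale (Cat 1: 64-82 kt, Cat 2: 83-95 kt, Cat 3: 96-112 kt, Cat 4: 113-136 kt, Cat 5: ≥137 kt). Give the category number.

5

ΔP = 1012 − 897 = 115 hPa.
V ≈ 6.7 × 115^0.643 = 6.7 × 21.14 ≈ 142 kt.
142 kt falls in the Category 5 band.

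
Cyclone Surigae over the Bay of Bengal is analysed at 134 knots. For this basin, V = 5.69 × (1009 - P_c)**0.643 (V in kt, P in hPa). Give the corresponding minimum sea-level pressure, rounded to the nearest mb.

873 mb

ΔP = (V / 5.69)^(1/0.643) = (134/5.69)^1.555.
134/5.69 = 23.550; 23.550^1.555 ≈ 136.06 mb.
P_c = 1009 − 136.06 = 872.94 ≈ 873 mb.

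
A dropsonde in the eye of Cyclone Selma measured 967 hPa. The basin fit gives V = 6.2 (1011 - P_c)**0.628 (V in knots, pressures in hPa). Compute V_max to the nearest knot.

ΔP = 1011 − 967 = 44 hPa.
44^0.628 ≈ 10.767.
V ≈ 6.2 × 10.767 ≈ 66.8 kt.

67 kt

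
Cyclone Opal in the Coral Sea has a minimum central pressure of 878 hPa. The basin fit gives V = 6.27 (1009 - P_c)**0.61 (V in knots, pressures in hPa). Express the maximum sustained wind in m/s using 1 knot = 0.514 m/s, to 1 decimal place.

ΔP = 1009 − 878 = 131 hPa.
V ≈ 6.27 × 131^0.61 = 6.27 × 19.568 ≈ 122.688 kt.
122.688 × 0.514 ≈ 63.06 m/s → 63.1 m/s.

63.1 m/s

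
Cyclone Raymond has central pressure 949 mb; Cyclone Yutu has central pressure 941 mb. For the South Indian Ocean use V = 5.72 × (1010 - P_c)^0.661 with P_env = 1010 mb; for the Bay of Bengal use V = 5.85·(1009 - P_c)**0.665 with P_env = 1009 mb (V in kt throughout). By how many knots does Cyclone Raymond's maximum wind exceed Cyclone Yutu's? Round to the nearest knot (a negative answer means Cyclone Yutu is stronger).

Cyclone Raymond: ΔP = 61; V ≈ 5.72 × 61^0.661 ≈ 86.60 kt.
Cyclone Yutu: ΔP = 68; V ≈ 5.85 × 68^0.665 ≈ 96.78 kt.
Difference ≈ 86.60 − 96.78 = -10.18 → -10 kt.

-10 kt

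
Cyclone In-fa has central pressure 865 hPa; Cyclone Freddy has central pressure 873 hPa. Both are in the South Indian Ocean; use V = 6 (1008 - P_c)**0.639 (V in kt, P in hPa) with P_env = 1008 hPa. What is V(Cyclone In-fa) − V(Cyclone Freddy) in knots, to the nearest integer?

Cyclone In-fa: ΔP = 143; V ≈ 6 × 143^0.639 ≈ 143.02 kt.
Cyclone Freddy: ΔP = 135; V ≈ 6 × 135^0.639 ≈ 137.86 kt.
Difference ≈ 143.02 − 137.86 = 5.16 → 5 kt.

5 kt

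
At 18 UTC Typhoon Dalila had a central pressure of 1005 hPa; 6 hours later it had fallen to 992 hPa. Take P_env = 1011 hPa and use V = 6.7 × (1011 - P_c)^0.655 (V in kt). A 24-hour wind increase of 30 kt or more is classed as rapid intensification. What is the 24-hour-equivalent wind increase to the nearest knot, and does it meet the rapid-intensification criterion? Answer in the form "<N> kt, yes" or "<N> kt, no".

98 kt, yes

V₁: ΔP = 6, V ≈ 6.7 × 6^0.655 ≈ 21.67 kt.
V₂: ΔP = 19, V ≈ 6.7 × 19^0.655 ≈ 46.10 kt.
ΔV over 6 h = 24.43 kt → 24 h equivalent = 24.43 × 24/6 ≈ 97.72 kt.
98 kt ≥ 30 kt ⇒ rapid intensification.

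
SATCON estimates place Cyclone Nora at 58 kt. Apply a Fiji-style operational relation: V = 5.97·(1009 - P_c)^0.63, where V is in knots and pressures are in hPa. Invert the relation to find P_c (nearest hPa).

ΔP = (V / 5.97)^(1/0.63) = (58/5.97)^1.587.
58/5.97 = 9.715; 9.715^1.587 ≈ 36.93 hPa.
P_c = 1009 − 36.93 = 972.07 ≈ 972 hPa.

972 hPa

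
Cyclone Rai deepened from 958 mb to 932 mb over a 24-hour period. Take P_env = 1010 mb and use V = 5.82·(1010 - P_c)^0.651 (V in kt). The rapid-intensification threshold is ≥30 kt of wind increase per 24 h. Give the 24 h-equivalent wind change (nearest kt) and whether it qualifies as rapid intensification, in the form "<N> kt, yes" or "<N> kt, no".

23 kt, no

V₁: ΔP = 52, V ≈ 5.82 × 52^0.651 ≈ 76.22 kt.
V₂: ΔP = 78, V ≈ 5.82 × 78^0.651 ≈ 99.24 kt.
ΔV over 24 h = 23.02 kt → 24 h equivalent = 23.02 × 24/24 ≈ 23.02 kt.
23 kt < 30 kt ⇒ not rapid intensification.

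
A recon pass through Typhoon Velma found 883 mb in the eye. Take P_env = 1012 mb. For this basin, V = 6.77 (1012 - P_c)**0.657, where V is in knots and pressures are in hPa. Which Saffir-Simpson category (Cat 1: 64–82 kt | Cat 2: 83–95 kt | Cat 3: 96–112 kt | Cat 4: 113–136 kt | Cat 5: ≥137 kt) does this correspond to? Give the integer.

5

ΔP = 1012 − 883 = 129 mb.
V ≈ 6.77 × 129^0.657 = 6.77 × 24.36 ≈ 165 kt.
165 kt falls in the Category 5 band.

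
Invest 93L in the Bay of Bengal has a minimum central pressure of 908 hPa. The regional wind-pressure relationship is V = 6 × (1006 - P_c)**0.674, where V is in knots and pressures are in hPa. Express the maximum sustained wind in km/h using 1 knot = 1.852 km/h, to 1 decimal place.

244.3 km/h

ΔP = 1006 − 908 = 98 hPa.
V ≈ 6 × 98^0.674 = 6 × 21.983 ≈ 131.898 kt.
131.898 × 1.852 ≈ 244.27 km/h → 244.3 km/h.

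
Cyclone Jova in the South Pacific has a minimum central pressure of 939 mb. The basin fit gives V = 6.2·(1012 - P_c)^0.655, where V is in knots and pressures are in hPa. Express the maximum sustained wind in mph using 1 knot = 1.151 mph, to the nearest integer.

ΔP = 1012 − 939 = 73 mb.
V ≈ 6.2 × 73^0.655 = 6.2 × 16.614 ≈ 103.007 kt.
103.007 × 1.151 ≈ 118.56 mph → 119 mph.

119 mph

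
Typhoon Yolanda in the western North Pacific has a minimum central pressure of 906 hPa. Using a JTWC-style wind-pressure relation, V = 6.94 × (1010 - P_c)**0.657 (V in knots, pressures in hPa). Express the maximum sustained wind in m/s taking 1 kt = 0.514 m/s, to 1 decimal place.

75.4 m/s

ΔP = 1010 − 906 = 104 hPa.
V ≈ 6.94 × 104^0.657 = 6.94 × 21.144 ≈ 146.741 kt.
146.741 × 0.514 ≈ 75.42 m/s → 75.4 m/s.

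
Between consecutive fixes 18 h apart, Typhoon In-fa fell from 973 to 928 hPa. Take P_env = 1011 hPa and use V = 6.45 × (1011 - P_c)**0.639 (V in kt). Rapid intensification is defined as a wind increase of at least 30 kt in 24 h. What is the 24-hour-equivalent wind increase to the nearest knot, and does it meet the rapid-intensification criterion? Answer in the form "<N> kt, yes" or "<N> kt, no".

57 kt, yes

V₁: ΔP = 38, V ≈ 6.45 × 38^0.639 ≈ 65.92 kt.
V₂: ΔP = 83, V ≈ 6.45 × 83^0.639 ≈ 108.61 kt.
ΔV over 18 h = 42.69 kt → 24 h equivalent = 42.69 × 24/18 ≈ 56.92 kt.
57 kt ≥ 30 kt ⇒ rapid intensification.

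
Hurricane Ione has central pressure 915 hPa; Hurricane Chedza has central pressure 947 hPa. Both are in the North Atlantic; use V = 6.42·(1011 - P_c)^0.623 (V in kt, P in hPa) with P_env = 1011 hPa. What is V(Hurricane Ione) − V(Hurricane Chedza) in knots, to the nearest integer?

25 kt

Hurricane Ione: ΔP = 96; V ≈ 6.42 × 96^0.623 ≈ 110.28 kt.
Hurricane Chedza: ΔP = 64; V ≈ 6.42 × 64^0.623 ≈ 85.66 kt.
Difference ≈ 110.28 − 85.66 = 24.62 → 25 kt.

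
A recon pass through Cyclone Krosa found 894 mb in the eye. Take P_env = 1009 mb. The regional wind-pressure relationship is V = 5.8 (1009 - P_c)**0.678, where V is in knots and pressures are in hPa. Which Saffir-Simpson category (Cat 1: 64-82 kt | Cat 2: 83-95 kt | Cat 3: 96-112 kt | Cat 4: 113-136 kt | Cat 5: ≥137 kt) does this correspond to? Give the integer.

5

ΔP = 1009 − 894 = 115 mb.
V ≈ 5.8 × 115^0.678 = 5.8 × 24.95 ≈ 145 kt.
145 kt falls in the Category 5 band.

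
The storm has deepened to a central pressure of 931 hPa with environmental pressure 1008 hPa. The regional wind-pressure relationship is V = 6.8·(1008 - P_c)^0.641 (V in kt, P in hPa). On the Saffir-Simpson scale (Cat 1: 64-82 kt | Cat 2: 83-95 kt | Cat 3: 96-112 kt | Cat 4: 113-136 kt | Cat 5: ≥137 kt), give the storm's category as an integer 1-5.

ΔP = 1008 − 931 = 77 hPa.
V ≈ 6.8 × 77^0.641 = 6.8 × 16.19 ≈ 110 kt.
110 kt falls in the Category 3 band.

3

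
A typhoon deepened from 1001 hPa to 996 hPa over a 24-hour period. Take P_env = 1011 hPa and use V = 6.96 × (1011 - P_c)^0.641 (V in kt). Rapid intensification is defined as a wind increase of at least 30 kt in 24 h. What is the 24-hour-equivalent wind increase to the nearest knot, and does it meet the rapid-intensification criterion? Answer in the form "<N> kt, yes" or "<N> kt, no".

9 kt, no

V₁: ΔP = 10, V ≈ 6.96 × 10^0.641 ≈ 30.45 kt.
V₂: ΔP = 15, V ≈ 6.96 × 15^0.641 ≈ 39.49 kt.
ΔV over 24 h = 9.04 kt → 24 h equivalent = 9.04 × 24/24 ≈ 9.04 kt.
9 kt < 30 kt ⇒ not rapid intensification.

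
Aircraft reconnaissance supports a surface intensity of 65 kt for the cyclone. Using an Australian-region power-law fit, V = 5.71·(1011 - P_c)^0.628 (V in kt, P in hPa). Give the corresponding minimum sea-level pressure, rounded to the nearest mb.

ΔP = (V / 5.71)^(1/0.628) = (65/5.71)^1.592.
65/5.71 = 11.384; 11.384^1.592 ≈ 48.08 mb.
P_c = 1011 − 48.08 = 962.92 ≈ 963 mb.

963 mb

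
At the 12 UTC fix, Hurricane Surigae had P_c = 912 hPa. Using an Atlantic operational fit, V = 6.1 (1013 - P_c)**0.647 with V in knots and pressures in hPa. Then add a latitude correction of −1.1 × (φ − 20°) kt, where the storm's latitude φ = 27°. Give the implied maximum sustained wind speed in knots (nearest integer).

ΔP = 1013 − 912 = 101 hPa.
101^0.647 ≈ 19.806.
V ≈ 6.1 × 19.806 ≈ 120.8 kt.
Latitude correction: −1.1 × (27 − 20) = -7.7 kt.
Corrected V ≈ 113.1 kt → 113 kt.

113 kt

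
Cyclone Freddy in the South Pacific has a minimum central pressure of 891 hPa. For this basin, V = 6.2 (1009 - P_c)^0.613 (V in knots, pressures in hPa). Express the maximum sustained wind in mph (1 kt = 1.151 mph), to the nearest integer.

133 mph

ΔP = 1009 − 891 = 118 hPa.
V ≈ 6.2 × 118^0.613 = 6.2 × 18.624 ≈ 115.466 kt.
115.466 × 1.151 ≈ 132.90 mph → 133 mph.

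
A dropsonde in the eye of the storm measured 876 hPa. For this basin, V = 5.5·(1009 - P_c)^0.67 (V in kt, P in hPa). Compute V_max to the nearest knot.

ΔP = 1009 − 876 = 133 hPa.
133^0.67 ≈ 26.484.
V ≈ 5.5 × 26.484 ≈ 145.7 kt.

146 kt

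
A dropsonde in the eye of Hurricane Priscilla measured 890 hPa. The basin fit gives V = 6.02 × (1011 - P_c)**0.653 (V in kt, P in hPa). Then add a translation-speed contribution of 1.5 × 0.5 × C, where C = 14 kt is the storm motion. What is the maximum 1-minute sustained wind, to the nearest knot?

ΔP = 1011 − 890 = 121 hPa.
121^0.653 ≈ 22.912.
V ≈ 6.02 × 22.912 ≈ 137.9 kt.
Translation term: 1.5 × 0.5 × 14 = 10.5 kt.
Corrected V ≈ 148.4 kt → 148 kt.

148 kt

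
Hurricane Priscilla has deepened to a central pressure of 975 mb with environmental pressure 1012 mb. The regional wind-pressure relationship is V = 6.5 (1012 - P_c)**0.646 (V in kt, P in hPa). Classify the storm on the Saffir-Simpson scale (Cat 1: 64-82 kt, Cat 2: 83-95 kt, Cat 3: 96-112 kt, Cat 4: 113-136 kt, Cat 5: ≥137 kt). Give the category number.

ΔP = 1012 − 975 = 37 mb.
V ≈ 6.5 × 37^0.646 = 6.5 × 10.31 ≈ 67 kt.
67 kt falls in the Category 1 band.

1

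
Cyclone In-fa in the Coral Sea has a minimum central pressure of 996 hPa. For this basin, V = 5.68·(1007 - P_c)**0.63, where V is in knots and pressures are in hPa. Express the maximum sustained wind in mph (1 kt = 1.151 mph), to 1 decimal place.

ΔP = 1007 − 996 = 11 hPa.
V ≈ 5.68 × 11^0.63 = 5.68 × 4.530 ≈ 25.729 kt.
25.729 × 1.151 ≈ 29.61 mph → 29.6 mph.

29.6 mph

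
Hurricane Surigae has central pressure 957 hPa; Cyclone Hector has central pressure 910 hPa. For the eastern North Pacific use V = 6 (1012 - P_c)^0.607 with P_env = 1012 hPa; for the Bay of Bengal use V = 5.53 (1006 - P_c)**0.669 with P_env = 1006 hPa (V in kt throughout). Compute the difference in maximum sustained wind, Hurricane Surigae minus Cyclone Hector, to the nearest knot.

-49 kt

Hurricane Surigae: ΔP = 55; V ≈ 6 × 55^0.607 ≈ 68.32 kt.
Cyclone Hector: ΔP = 96; V ≈ 5.53 × 96^0.669 ≈ 117.18 kt.
Difference ≈ 68.32 − 117.18 = -48.86 → -49 kt.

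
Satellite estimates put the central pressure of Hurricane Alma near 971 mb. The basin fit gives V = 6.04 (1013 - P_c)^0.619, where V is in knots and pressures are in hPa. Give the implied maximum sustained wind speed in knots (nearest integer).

61 kt

ΔP = 1013 − 971 = 42 mb.
42^0.619 ≈ 10.111.
V ≈ 6.04 × 10.111 ≈ 61.1 kt.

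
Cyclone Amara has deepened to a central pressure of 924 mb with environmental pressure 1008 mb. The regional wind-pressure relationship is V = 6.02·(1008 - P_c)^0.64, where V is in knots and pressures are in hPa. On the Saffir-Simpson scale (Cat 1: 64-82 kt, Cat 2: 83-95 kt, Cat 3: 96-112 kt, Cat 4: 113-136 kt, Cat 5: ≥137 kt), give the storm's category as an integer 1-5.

3

ΔP = 1008 − 924 = 84 mb.
V ≈ 6.02 × 84^0.64 = 6.02 × 17.04 ≈ 103 kt.
103 kt falls in the Category 3 band.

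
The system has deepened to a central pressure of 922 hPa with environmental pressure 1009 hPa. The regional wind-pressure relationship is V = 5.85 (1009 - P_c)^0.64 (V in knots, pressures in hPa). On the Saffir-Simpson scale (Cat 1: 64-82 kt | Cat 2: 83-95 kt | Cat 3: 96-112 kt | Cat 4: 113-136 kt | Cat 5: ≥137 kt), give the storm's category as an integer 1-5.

3

ΔP = 1009 − 922 = 87 hPa.
V ≈ 5.85 × 87^0.64 = 5.85 × 17.43 ≈ 102 kt.
102 kt falls in the Category 3 band.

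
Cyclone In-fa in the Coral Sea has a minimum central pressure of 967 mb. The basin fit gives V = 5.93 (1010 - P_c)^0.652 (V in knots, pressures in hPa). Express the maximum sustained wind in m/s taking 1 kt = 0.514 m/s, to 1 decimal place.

35.4 m/s

ΔP = 1010 − 967 = 43 mb.
V ≈ 5.93 × 43^0.652 = 5.93 × 11.615 ≈ 68.877 kt.
68.877 × 0.514 ≈ 35.40 m/s → 35.4 m/s.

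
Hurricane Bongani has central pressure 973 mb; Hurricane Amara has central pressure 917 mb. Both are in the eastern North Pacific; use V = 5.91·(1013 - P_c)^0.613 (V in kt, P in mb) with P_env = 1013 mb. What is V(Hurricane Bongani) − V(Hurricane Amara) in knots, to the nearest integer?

-40 kt

Hurricane Bongani: ΔP = 40; V ≈ 5.91 × 40^0.613 ≈ 56.71 kt.
Hurricane Amara: ΔP = 96; V ≈ 5.91 × 96^0.613 ≈ 96.99 kt.
Difference ≈ 56.71 − 96.99 = -40.28 → -40 kt.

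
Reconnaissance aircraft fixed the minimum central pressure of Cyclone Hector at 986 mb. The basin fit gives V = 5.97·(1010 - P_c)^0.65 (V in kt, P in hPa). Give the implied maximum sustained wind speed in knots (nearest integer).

47 kt

ΔP = 1010 − 986 = 24 mb.
24^0.65 ≈ 7.891.
V ≈ 5.97 × 7.891 ≈ 47.1 kt.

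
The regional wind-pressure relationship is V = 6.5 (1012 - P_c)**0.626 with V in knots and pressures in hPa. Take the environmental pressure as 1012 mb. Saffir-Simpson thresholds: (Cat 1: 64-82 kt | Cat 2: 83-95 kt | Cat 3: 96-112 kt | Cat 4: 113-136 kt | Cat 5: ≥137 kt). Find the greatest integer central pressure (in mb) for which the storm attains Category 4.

Category 4 begins at V = 113 kt.
Required ΔP = (113/6.5)^(1/0.626) = 17.385^1.597 ≈ 95.74 mb.
P_c ≤ 1012 − 95.74 = 916.26, so the highest integer P_c is 916 mb.

916 mb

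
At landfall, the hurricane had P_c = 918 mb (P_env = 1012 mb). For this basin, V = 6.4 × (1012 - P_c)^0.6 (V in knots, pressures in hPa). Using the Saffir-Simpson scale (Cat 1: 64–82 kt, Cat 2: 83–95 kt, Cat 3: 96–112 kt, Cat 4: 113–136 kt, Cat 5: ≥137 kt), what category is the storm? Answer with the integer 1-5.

ΔP = 1012 − 918 = 94 mb.
V ≈ 6.4 × 94^0.6 = 6.4 × 15.27 ≈ 98 kt.
98 kt falls in the Category 3 band.

3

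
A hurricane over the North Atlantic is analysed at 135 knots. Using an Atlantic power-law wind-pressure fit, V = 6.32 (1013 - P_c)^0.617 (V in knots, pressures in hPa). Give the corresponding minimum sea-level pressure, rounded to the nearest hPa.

870 hPa

ΔP = (V / 6.32)^(1/0.617) = (135/6.32)^1.621.
135/6.32 = 21.361; 21.361^1.621 ≈ 142.88 hPa.
P_c = 1013 − 142.88 = 870.12 ≈ 870 hPa.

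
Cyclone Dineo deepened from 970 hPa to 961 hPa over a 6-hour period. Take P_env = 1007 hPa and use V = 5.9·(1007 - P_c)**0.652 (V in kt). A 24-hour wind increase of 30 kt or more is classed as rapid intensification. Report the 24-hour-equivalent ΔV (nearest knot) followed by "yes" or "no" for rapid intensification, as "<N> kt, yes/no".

38 kt, yes

V₁: ΔP = 37, V ≈ 5.9 × 37^0.652 ≈ 62.13 kt.
V₂: ΔP = 46, V ≈ 5.9 × 46^0.652 ≈ 71.61 kt.
ΔV over 6 h = 9.48 kt → 24 h equivalent = 9.48 × 24/6 ≈ 37.92 kt.
38 kt ≥ 30 kt ⇒ rapid intensification.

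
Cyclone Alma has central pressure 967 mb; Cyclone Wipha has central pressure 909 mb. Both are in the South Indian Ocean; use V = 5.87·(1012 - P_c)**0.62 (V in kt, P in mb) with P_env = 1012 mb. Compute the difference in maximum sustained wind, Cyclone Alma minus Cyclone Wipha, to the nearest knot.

-42 kt

Cyclone Alma: ΔP = 45; V ≈ 5.87 × 45^0.62 ≈ 62.18 kt.
Cyclone Wipha: ΔP = 103; V ≈ 5.87 × 103^0.62 ≈ 103.90 kt.
Difference ≈ 62.18 − 103.90 = -41.72 → -42 kt.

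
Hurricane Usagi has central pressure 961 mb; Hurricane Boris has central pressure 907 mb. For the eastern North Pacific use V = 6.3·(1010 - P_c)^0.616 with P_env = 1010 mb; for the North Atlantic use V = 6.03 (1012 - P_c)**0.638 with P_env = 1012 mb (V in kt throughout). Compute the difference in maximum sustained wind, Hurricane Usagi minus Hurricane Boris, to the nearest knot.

Hurricane Usagi: ΔP = 49; V ≈ 6.3 × 49^0.616 ≈ 69.26 kt.
Hurricane Boris: ΔP = 105; V ≈ 6.03 × 105^0.638 ≈ 117.45 kt.
Difference ≈ 69.26 − 117.45 = -48.19 → -48 kt.

-48 kt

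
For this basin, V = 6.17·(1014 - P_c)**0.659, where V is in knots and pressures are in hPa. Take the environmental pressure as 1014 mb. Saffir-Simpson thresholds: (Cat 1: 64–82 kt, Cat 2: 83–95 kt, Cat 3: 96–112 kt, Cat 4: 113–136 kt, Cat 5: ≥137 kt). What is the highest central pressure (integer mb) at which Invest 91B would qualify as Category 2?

962 mb

Category 2 begins at V = 83 kt.
Required ΔP = (83/6.17)^(1/0.659) = 13.452^1.517 ≈ 51.63 mb.
P_c ≤ 1014 − 51.63 = 962.37, so the highest integer P_c is 962 mb.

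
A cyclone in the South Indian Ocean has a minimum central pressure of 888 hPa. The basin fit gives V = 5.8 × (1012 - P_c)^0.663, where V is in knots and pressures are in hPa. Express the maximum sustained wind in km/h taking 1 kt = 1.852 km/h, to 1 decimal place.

ΔP = 1012 − 888 = 124 hPa.
V ≈ 5.8 × 124^0.663 = 5.8 × 24.431 ≈ 141.699 kt.
141.699 × 1.852 ≈ 262.43 km/h → 262.4 km/h.

262.4 km/h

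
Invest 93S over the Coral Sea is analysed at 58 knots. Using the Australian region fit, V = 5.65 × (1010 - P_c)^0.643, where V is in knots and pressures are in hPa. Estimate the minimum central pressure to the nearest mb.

ΔP = (V / 5.65)^(1/0.643) = (58/5.65)^1.555.
58/5.65 = 10.265; 10.265^1.555 ≈ 37.40 mb.
P_c = 1010 − 37.40 = 972.60 ≈ 973 mb.

973 mb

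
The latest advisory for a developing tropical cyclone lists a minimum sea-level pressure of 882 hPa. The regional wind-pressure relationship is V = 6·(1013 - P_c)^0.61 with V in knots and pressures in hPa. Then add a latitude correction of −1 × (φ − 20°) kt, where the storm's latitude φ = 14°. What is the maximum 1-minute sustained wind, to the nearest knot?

123 kt

ΔP = 1013 − 882 = 131 hPa.
131^0.61 ≈ 19.568.
V ≈ 6 × 19.568 ≈ 117.4 kt.
Latitude correction: −1 × (14 − 20) = 6 kt.
Corrected V ≈ 123.4 kt → 123 kt.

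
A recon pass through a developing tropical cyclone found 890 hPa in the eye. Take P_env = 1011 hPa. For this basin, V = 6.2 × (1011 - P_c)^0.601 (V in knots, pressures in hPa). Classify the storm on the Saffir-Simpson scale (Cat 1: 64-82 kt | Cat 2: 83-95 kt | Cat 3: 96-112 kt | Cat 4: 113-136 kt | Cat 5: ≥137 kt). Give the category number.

3

ΔP = 1011 − 890 = 121 hPa.
V ≈ 6.2 × 121^0.601 = 6.2 × 17.85 ≈ 111 kt.
111 kt falls in the Category 3 band.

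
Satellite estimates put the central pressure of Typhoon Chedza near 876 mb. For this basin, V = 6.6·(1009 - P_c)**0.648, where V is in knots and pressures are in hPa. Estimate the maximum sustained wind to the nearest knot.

ΔP = 1009 − 876 = 133 mb.
133^0.648 ≈ 23.782.
V ≈ 6.6 × 23.782 ≈ 157.0 kt.

157 kt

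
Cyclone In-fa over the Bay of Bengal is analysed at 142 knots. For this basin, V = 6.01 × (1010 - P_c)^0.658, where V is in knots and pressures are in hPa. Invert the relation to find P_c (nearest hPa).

888 hPa

ΔP = (V / 6.01)^(1/0.658) = (142/6.01)^1.520.
142/6.01 = 23.627; 23.627^1.520 ≈ 122.25 hPa.
P_c = 1010 − 122.25 = 887.75 ≈ 888 hPa.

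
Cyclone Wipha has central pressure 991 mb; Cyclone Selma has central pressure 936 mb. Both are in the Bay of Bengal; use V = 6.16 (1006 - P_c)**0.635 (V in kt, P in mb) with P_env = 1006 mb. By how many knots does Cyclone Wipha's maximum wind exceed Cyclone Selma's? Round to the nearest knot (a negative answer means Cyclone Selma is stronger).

-57 kt

Cyclone Wipha: ΔP = 15; V ≈ 6.16 × 15^0.635 ≈ 34.39 kt.
Cyclone Selma: ΔP = 70; V ≈ 6.16 × 70^0.635 ≈ 91.46 kt.
Difference ≈ 34.39 − 91.46 = -57.07 → -57 kt.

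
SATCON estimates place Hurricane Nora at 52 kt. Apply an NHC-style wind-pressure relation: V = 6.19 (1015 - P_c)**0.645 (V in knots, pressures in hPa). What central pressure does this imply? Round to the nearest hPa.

988 hPa

ΔP = (V / 6.19)^(1/0.645) = (52/6.19)^1.550.
52/6.19 = 8.401; 8.401^1.550 ≈ 27.10 hPa.
P_c = 1015 − 27.10 = 987.90 ≈ 988 hPa.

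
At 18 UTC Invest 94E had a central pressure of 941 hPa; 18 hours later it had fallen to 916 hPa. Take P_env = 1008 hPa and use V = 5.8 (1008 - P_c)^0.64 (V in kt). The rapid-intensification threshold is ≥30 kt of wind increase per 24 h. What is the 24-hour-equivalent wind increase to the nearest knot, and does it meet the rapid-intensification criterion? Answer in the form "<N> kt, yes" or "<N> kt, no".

26 kt, no

V₁: ΔP = 67, V ≈ 5.8 × 67^0.64 ≈ 85.53 kt.
V₂: ΔP = 92, V ≈ 5.8 × 92^0.64 ≈ 104.77 kt.
ΔV over 18 h = 19.24 kt → 24 h equivalent = 19.24 × 24/18 ≈ 25.65 kt.
26 kt < 30 kt ⇒ not rapid intensification.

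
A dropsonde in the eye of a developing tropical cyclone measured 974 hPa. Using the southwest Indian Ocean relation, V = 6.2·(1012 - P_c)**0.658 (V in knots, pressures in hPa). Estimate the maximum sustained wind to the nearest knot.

ΔP = 1012 − 974 = 38 hPa.
38^0.658 ≈ 10.952.
V ≈ 6.2 × 10.952 ≈ 67.9 kt.

68 kt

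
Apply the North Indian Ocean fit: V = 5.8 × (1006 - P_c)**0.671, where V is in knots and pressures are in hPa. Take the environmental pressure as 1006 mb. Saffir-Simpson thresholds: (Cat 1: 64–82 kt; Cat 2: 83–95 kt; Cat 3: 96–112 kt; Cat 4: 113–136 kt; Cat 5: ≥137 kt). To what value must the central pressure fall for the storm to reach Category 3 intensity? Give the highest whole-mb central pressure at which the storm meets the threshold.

Category 3 begins at V = 96 kt.
Required ΔP = (96/5.8)^(1/0.671) = 16.552^1.490 ≈ 65.53 mb.
P_c ≤ 1006 − 65.53 = 940.47, so the highest integer P_c is 940 mb.

940 mb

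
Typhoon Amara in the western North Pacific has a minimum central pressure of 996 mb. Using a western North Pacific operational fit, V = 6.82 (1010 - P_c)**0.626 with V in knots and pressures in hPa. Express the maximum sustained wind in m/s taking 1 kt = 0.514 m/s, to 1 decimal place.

18.3 m/s

ΔP = 1010 − 996 = 14 mb.
V ≈ 6.82 × 14^0.626 = 6.82 × 5.218 ≈ 35.584 kt.
35.584 × 0.514 ≈ 18.29 m/s → 18.3 m/s.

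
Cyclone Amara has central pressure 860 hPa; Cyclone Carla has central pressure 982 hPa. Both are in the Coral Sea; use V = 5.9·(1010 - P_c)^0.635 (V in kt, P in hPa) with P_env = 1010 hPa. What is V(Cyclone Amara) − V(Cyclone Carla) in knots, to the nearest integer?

93 kt

Cyclone Amara: ΔP = 150; V ≈ 5.9 × 150^0.635 ≈ 142.12 kt.
Cyclone Carla: ΔP = 28; V ≈ 5.9 × 28^0.635 ≈ 48.96 kt.
Difference ≈ 142.12 − 48.96 = 93.16 → 93 kt.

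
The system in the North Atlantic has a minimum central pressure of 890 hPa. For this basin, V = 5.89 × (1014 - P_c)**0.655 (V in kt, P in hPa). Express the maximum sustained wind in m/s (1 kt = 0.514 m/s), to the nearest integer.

71 m/s

ΔP = 1014 − 890 = 124 hPa.
V ≈ 5.89 × 124^0.655 = 5.89 × 23.507 ≈ 138.454 kt.
138.454 × 0.514 ≈ 71.17 m/s → 71 m/s.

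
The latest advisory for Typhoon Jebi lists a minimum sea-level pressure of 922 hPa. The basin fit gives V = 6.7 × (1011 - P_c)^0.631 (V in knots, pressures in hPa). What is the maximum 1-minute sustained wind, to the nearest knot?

114 kt

ΔP = 1011 − 922 = 89 hPa.
89^0.631 ≈ 16.985.
V ≈ 6.7 × 16.985 ≈ 113.8 kt.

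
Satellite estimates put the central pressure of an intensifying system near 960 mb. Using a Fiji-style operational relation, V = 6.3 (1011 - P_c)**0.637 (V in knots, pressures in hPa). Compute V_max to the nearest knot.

77 kt

ΔP = 1011 − 960 = 51 mb.
51^0.637 ≈ 12.238.
V ≈ 6.3 × 12.238 ≈ 77.1 kt.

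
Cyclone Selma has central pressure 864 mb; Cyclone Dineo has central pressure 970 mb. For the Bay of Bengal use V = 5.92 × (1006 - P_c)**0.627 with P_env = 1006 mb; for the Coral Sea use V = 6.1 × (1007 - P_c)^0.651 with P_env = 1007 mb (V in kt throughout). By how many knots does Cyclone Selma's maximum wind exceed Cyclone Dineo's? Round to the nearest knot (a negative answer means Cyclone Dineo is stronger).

68 kt

Cyclone Selma: ΔP = 142; V ≈ 5.92 × 142^0.627 ≈ 132.38 kt.
Cyclone Dineo: ΔP = 37; V ≈ 6.1 × 37^0.651 ≈ 64.01 kt.
Difference ≈ 132.38 − 64.01 = 68.37 → 68 kt.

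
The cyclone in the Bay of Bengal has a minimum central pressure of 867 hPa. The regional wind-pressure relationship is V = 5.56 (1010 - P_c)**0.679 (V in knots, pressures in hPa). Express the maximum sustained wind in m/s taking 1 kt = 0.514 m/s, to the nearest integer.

83 m/s

ΔP = 1010 − 867 = 143 hPa.
V ≈ 5.56 × 143^0.679 = 5.56 × 29.072 ≈ 161.640 kt.
161.640 × 0.514 ≈ 83.08 m/s → 83 m/s.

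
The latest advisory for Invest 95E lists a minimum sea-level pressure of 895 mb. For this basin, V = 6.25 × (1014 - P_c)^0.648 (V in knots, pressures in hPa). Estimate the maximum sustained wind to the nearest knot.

138 kt

ΔP = 1014 − 895 = 119 mb.
119^0.648 ≈ 22.129.
V ≈ 6.25 × 22.129 ≈ 138.3 kt.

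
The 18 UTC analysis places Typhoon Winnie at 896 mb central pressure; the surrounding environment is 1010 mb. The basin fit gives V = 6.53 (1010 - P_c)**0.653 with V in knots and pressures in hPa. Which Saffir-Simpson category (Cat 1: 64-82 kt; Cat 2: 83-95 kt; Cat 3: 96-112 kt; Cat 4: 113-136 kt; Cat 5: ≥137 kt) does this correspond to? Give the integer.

5

ΔP = 1010 − 896 = 114 mb.
V ≈ 6.53 × 114^0.653 = 6.53 × 22.04 ≈ 144 kt.
144 kt falls in the Category 5 band.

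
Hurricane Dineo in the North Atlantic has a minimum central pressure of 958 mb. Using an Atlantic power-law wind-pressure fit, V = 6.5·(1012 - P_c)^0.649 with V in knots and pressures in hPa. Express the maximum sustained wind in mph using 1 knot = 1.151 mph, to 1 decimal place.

ΔP = 1012 − 958 = 54 mb.
V ≈ 6.5 × 54^0.649 = 6.5 × 13.314 ≈ 86.544 kt.
86.544 × 1.151 ≈ 99.61 mph → 99.6 mph.

99.6 mph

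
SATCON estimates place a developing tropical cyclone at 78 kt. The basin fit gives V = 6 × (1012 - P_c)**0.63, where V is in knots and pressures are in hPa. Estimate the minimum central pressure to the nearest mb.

ΔP = (V / 6)^(1/0.63) = (78/6)^1.587.
78/6 = 13.000; 13.000^1.587 ≈ 58.64 mb.
P_c = 1012 − 58.64 = 953.36 ≈ 953 mb.

953 mb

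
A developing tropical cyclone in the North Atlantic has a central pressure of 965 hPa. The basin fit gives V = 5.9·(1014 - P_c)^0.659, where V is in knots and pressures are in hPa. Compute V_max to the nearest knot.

77 kt

ΔP = 1014 − 965 = 49 hPa.
49^0.659 ≈ 12.997.
V ≈ 5.9 × 12.997 ≈ 76.7 kt.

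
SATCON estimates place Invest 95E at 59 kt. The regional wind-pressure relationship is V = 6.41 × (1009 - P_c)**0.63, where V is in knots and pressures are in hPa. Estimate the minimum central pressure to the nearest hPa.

975 hPa

ΔP = (V / 6.41)^(1/0.63) = (59/6.41)^1.587.
59/6.41 = 9.204; 9.204^1.587 ≈ 33.90 hPa.
P_c = 1009 − 33.90 = 975.10 ≈ 975 hPa.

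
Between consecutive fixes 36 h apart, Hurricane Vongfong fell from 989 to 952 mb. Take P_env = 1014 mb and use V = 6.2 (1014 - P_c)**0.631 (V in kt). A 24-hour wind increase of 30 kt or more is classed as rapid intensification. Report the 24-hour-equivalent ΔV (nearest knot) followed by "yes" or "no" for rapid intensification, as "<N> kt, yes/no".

24 kt, no

V₁: ΔP = 25, V ≈ 6.2 × 25^0.631 ≈ 47.26 kt.
V₂: ΔP = 62, V ≈ 6.2 × 62^0.631 ≈ 83.83 kt.
ΔV over 36 h = 36.57 kt → 24 h equivalent = 36.57 × 24/36 ≈ 24.38 kt.
24 kt < 30 kt ⇒ not rapid intensification.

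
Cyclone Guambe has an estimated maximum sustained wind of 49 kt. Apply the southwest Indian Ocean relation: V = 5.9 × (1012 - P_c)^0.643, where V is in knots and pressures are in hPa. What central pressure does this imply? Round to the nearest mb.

ΔP = (V / 5.9)^(1/0.643) = (49/5.9)^1.555.
49/5.9 = 8.305; 8.305^1.555 ≈ 26.90 mb.
P_c = 1012 − 26.90 = 985.10 ≈ 985 mb.

985 mb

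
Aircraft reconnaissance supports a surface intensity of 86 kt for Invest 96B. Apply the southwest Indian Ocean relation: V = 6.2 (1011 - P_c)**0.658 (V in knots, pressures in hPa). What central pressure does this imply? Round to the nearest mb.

ΔP = (V / 6.2)^(1/0.658) = (86/6.2)^1.520.
86/6.2 = 13.871; 13.871^1.520 ≈ 54.42 mb.
P_c = 1011 − 54.42 = 956.58 ≈ 957 mb.

957 mb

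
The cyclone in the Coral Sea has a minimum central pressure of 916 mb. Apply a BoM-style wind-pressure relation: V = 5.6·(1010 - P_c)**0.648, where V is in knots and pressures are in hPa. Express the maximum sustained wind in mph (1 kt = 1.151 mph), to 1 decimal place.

ΔP = 1010 − 916 = 94 mb.
V ≈ 5.6 × 94^0.648 = 5.6 × 18.993 ≈ 106.359 kt.
106.359 × 1.151 ≈ 122.42 mph → 122.4 mph.

122.4 mph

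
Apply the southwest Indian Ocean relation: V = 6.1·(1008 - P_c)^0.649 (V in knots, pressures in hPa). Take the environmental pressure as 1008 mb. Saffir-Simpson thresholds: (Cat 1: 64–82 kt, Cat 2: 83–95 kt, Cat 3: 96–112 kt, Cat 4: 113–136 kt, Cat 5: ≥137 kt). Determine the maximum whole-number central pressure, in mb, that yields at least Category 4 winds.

Category 4 begins at V = 113 kt.
Required ΔP = (113/6.1)^(1/0.649) = 18.525^1.541 ≈ 89.82 mb.
P_c ≤ 1008 − 89.82 = 918.18, so the highest integer P_c is 918 mb.

918 mb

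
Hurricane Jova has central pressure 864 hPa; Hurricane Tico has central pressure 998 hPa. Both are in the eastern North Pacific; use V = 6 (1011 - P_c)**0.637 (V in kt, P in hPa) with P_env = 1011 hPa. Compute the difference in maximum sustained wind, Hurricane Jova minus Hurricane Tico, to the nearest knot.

113 kt

Hurricane Jova: ΔP = 147; V ≈ 6 × 147^0.637 ≈ 144.12 kt.
Hurricane Tico: ΔP = 13; V ≈ 6 × 13^0.637 ≈ 30.74 kt.
Difference ≈ 144.12 − 30.74 = 113.38 → 113 kt.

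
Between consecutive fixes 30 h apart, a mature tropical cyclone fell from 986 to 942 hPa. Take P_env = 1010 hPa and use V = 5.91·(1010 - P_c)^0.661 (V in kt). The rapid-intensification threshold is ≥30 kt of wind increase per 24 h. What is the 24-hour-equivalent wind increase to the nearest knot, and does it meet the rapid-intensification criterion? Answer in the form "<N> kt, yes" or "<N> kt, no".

V₁: ΔP = 24, V ≈ 5.91 × 24^0.661 ≈ 48.30 kt.
V₂: ΔP = 68, V ≈ 5.91 × 68^0.661 ≈ 96.13 kt.
ΔV over 30 h = 47.83 kt → 24 h equivalent = 47.83 × 24/30 ≈ 38.26 kt.
38 kt ≥ 30 kt ⇒ rapid intensification.

38 kt, yes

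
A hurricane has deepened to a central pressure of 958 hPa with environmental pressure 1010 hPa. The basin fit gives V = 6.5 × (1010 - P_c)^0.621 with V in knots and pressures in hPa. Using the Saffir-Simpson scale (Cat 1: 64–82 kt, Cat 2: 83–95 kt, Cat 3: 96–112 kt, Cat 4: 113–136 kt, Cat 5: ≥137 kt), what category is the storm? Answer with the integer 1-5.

1

ΔP = 1010 − 958 = 52 hPa.
V ≈ 6.5 × 52^0.621 = 6.5 × 11.63 ≈ 76 kt.
76 kt falls in the Category 1 band.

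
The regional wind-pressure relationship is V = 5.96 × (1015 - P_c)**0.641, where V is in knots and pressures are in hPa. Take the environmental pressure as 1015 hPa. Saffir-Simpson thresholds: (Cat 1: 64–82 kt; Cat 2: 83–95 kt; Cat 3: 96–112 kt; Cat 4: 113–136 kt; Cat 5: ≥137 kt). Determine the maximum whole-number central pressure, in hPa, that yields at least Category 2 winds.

Category 2 begins at V = 83 kt.
Required ΔP = (83/5.96)^(1/0.641) = 13.926^1.560 ≈ 60.88 hPa.
P_c ≤ 1015 − 60.88 = 954.12, so the highest integer P_c is 954 hPa.

954 hPa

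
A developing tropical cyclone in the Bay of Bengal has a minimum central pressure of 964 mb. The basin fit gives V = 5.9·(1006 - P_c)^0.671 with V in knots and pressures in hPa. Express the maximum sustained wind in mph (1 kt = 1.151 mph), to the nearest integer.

ΔP = 1006 − 964 = 42 mb.
V ≈ 5.9 × 42^0.671 = 5.9 × 12.280 ≈ 72.452 kt.
72.452 × 1.151 ≈ 83.39 mph → 83 mph.

83 mph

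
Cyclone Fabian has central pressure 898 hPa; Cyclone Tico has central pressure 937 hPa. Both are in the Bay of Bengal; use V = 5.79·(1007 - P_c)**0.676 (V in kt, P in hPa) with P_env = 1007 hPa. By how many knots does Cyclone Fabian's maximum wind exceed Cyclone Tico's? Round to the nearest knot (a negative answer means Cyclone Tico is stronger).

36 kt

Cyclone Fabian: ΔP = 109; V ≈ 5.79 × 109^0.676 ≈ 138.03 kt.
Cyclone Tico: ΔP = 70; V ≈ 5.79 × 70^0.676 ≈ 102.32 kt.
Difference ≈ 138.03 − 102.32 = 35.71 → 36 kt.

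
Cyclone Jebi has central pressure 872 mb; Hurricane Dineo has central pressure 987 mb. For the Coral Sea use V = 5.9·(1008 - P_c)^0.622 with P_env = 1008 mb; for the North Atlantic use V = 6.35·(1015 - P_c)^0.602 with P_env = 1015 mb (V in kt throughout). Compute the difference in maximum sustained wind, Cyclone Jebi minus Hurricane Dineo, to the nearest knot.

78 kt

Cyclone Jebi: ΔP = 136; V ≈ 5.9 × 136^0.622 ≈ 125.29 kt.
Hurricane Dineo: ΔP = 28; V ≈ 6.35 × 28^0.602 ≈ 47.20 kt.
Difference ≈ 125.29 − 47.20 = 78.09 → 78 kt.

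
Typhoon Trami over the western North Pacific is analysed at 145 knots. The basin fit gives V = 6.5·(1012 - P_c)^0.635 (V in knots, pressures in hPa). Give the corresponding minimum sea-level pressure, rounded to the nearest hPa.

ΔP = (V / 6.5)^(1/0.635) = (145/6.5)^1.575.
145/6.5 = 22.308; 22.308^1.575 ≈ 132.91 hPa.
P_c = 1012 − 132.91 = 879.09 ≈ 879 hPa.

879 hPa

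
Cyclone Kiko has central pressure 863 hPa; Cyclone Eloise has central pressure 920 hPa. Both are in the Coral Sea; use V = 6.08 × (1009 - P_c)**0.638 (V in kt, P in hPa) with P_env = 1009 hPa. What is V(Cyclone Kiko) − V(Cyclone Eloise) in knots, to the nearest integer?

Cyclone Kiko: ΔP = 146; V ≈ 6.08 × 146^0.638 ≈ 146.14 kt.
Cyclone Eloise: ΔP = 89; V ≈ 6.08 × 89^0.638 ≈ 106.56 kt.
Difference ≈ 146.14 − 106.56 = 39.58 → 40 kt.

40 kt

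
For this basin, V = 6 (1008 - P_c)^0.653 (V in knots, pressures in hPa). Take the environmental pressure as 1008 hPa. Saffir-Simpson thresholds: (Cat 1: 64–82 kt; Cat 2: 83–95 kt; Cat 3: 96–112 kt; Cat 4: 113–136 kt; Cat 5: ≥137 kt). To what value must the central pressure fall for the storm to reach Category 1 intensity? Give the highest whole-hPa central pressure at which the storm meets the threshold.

Category 1 begins at V = 64 kt.
Required ΔP = (64/6)^(1/0.653) = 10.667^1.531 ≈ 37.52 hPa.
P_c ≤ 1008 − 37.52 = 970.48, so the highest integer P_c is 970 hPa.

970 hPa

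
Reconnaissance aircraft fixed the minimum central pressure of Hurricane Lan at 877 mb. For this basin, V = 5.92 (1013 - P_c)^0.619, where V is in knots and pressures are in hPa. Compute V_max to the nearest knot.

124 kt

ΔP = 1013 − 877 = 136 mb.
136^0.619 ≈ 20.925.
V ≈ 5.92 × 20.925 ≈ 123.9 kt.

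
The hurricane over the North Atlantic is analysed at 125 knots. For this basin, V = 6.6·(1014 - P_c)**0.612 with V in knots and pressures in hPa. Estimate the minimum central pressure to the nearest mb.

ΔP = (V / 6.6)^(1/0.612) = (125/6.6)^1.634.
125/6.6 = 18.939; 18.939^1.634 ≈ 122.24 mb.
P_c = 1014 − 122.24 = 891.76 ≈ 892 mb.

892 mb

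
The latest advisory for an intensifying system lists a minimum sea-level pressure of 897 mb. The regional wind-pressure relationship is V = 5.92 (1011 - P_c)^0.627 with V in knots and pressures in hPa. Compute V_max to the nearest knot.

115 kt

ΔP = 1011 − 897 = 114 mb.
114^0.627 ≈ 19.484.
V ≈ 5.92 × 19.484 ≈ 115.3 kt.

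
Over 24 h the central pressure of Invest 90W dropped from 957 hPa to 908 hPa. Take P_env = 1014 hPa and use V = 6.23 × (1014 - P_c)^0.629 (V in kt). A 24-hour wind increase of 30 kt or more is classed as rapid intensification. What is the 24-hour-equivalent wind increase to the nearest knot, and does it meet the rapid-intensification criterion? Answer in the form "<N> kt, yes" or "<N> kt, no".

V₁: ΔP = 57, V ≈ 6.23 × 57^0.629 ≈ 79.24 kt.
V₂: ΔP = 106, V ≈ 6.23 × 106^0.629 ≈ 117.06 kt.
ΔV over 24 h = 37.82 kt → 24 h equivalent = 37.82 × 24/24 ≈ 37.82 kt.
38 kt ≥ 30 kt ⇒ rapid intensification.

38 kt, yes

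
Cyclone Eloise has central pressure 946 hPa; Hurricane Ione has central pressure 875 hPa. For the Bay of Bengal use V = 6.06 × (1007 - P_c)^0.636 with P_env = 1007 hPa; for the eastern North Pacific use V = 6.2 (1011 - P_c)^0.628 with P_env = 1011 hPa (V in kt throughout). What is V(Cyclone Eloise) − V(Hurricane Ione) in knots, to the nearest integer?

-53 kt

Cyclone Eloise: ΔP = 61; V ≈ 6.06 × 61^0.636 ≈ 82.78 kt.
Hurricane Ione: ΔP = 136; V ≈ 6.2 × 136^0.628 ≈ 135.60 kt.
Difference ≈ 82.78 − 135.60 = -52.82 → -53 kt.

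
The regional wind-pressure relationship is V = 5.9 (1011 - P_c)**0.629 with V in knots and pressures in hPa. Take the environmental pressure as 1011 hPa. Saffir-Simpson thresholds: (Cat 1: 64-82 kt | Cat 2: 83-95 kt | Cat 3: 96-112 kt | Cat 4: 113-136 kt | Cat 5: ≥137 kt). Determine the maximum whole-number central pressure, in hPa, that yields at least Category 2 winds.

Category 2 begins at V = 83 kt.
Required ΔP = (83/5.9)^(1/0.629) = 14.068^1.590 ≈ 66.91 hPa.
P_c ≤ 1011 − 66.91 = 944.09, so the highest integer P_c is 944 hPa.

944 hPa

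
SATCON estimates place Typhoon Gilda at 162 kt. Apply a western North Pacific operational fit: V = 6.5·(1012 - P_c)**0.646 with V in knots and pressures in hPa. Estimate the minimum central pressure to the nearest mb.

ΔP = (V / 6.5)^(1/0.646) = (162/6.5)^1.548.
162/6.5 = 24.923; 24.923^1.548 ≈ 145.19 mb.
P_c = 1012 − 145.19 = 866.81 ≈ 867 mb.

867 mb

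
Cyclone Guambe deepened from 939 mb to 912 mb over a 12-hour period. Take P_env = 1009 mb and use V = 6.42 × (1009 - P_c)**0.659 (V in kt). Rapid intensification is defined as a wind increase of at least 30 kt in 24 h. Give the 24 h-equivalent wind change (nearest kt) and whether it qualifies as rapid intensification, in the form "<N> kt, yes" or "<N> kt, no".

V₁: ΔP = 70, V ≈ 6.42 × 70^0.659 ≈ 105.55 kt.
V₂: ΔP = 97, V ≈ 6.42 × 97^0.659 ≈ 130.86 kt.
ΔV over 12 h = 25.31 kt → 24 h equivalent = 25.31 × 24/12 ≈ 50.62 kt.
51 kt ≥ 30 kt ⇒ rapid intensification.

51 kt, yes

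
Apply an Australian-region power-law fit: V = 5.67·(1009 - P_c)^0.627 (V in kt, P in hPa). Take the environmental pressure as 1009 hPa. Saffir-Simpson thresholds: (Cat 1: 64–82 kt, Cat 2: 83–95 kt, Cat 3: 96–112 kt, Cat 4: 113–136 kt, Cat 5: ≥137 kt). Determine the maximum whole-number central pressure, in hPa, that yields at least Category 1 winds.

Category 1 begins at V = 64 kt.
Required ΔP = (64/5.67)^(1/0.627) = 11.287^1.595 ≈ 47.73 hPa.
P_c ≤ 1009 − 47.73 = 961.27, so the highest integer P_c is 961 hPa.

961 hPa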